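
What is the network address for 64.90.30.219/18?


IP:   01000000.01011010.00011110.11011011
Mask: 11111111.11111111.11000000.00000000
AND operation:
Net:  01000000.01011010.00000000.00000000
Network: 64.90.0.0/18


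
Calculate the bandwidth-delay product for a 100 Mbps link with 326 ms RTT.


BDP = bandwidth * RTT
= 100 Mbps * 326 ms
= 100 * 1e6 * 326 / 1000 bits
= 32600000 bits
= 4075000 bytes
= 3979.4922 KB
BDP = 32600000 bits (4075000 bytes)


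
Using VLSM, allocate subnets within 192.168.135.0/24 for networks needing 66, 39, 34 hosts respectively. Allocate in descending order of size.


66 hosts -> /25 (126 usable): 192.168.135.0/25
39 hosts -> /26 (62 usable): 192.168.135.128/26
34 hosts -> /26 (62 usable): 192.168.135.192/26
Allocation: 192.168.135.0/25 (66 hosts, 126 usable); 192.168.135.128/26 (39 hosts, 62 usable); 192.168.135.192/26 (34 hosts, 62 usable)


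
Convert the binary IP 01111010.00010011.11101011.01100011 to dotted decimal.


01111010 = 122
00010011 = 19
11101011 = 235
01100011 = 99
IP: 122.19.235.99


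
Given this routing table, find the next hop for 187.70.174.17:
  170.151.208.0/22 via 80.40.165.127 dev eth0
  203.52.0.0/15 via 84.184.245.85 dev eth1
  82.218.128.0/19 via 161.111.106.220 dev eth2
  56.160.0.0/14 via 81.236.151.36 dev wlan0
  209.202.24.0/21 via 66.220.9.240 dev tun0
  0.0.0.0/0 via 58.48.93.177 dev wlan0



Longest prefix match for 187.70.174.17:
  /22 170.151.208.0: no
  /15 203.52.0.0: no
  /19 82.218.128.0: no
  /14 56.160.0.0: no
  /21 209.202.24.0: no
  /0 0.0.0.0: MATCH
Selected: next-hop 58.48.93.177 via wlan0 (matched /0)


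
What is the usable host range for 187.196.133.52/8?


Network: 187.0.0.0
Broadcast: 187.255.255.255
First usable = network + 1
Last usable = broadcast - 1
Range: 187.0.0.1 to 187.255.255.254


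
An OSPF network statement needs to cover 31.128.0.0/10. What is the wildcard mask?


Subnet mask: 255.192.0.0
Wildcard = 255.255.255.255 - subnet mask
255 - 255 = 0
255 - 192 = 63
255 - 0 = 255
255 - 0 = 255
Wildcard: 0.63.255.255


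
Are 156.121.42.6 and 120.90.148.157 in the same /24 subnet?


Mask: 255.255.255.0
156.121.42.6 AND mask = 156.121.42.0
120.90.148.157 AND mask = 120.90.148.0
No, different subnets (156.121.42.0 vs 120.90.148.0)


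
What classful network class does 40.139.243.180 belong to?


First octet: 40
Binary: 00101000
0xxxxxxx -> Class A (1-126)
Class A, default mask 255.0.0.0 (/8)


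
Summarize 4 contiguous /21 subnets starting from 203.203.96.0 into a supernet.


Original prefix: /21
Number of subnets: 4 = 2^2
New prefix = 21 - 2 = 19
Supernet: 203.203.96.0/19


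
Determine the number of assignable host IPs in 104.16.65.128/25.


Host bits = 32 - 25 = 7
Total addresses = 2^7 = 128
Usable = total - 2 (network and broadcast)
Usable hosts: 126


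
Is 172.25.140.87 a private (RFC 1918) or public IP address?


RFC 1918 private ranges:
  10.0.0.0/8 (10.0.0.0 - 10.255.255.255)
  172.16.0.0/12 (172.16.0.0 - 172.31.255.255)
  192.168.0.0/16 (192.168.0.0 - 192.168.255.255)
Private (in 172.16.0.0/12)


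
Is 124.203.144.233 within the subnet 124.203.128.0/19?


Subnet network: 124.203.128.0
Test IP AND mask: 124.203.128.0
Yes, 124.203.144.233 is in 124.203.128.0/19


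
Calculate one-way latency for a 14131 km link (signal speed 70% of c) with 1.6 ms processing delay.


Speed = 0.7 * 3e5 km/s = 210000 km/s
Propagation delay = 14131 / 210000 = 0.0673 s = 67.2905 ms
Processing delay = 1.6 ms
Total one-way latency = 68.8905 ms


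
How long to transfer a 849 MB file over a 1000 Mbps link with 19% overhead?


Effective throughput = 1000 * (1 - 19/100) = 810 Mbps
File size in Mb = 849 * 8 = 6792 Mb
Time = 6792 / 810
Time = 8.3852 seconds


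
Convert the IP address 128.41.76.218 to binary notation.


128 = 10000000
41 = 00101001
76 = 01001100
218 = 11011010
Binary: 10000000.00101001.01001100.11011010


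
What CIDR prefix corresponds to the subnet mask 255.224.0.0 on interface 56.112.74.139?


Binary: 11111111.11100000.00000000.00000000
Count leading 1s
Prefix: /11


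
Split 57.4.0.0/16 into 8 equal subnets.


New prefix = 16 + 3 = 19
Each subnet has 8192 addresses
  57.4.0.0/19
  57.4.32.0/19
  57.4.64.0/19
  57.4.96.0/19
  57.4.128.0/19
  57.4.160.0/19
  57.4.192.0/19
  57.4.224.0/19
Subnets: 57.4.0.0/19, 57.4.32.0/19, 57.4.64.0/19, 57.4.96.0/19, 57.4.128.0/19, 57.4.160.0/19, 57.4.192.0/19, 57.4.224.0/19


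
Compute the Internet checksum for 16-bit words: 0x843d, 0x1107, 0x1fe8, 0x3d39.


Sum all words (with carry folding):
+ 0x843d = 0x843d
+ 0x1107 = 0x9544
+ 0x1fe8 = 0xb52c
+ 0x3d39 = 0xf265
One's complement: ~0xf265
Checksum = 0x0d9a


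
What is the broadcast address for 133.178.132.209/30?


Network: 133.178.132.208/30
Host bits = 2
Set all host bits to 1:
Broadcast: 133.178.132.211


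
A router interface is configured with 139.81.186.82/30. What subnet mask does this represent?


/30 means 30 network bits, 2 host bits
Binary: 11111111111111111111111111111100
Mask: 255.255.255.252


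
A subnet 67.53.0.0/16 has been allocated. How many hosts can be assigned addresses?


Host bits = 32 - 16 = 16
Total addresses = 2^16 = 65536
Usable = total - 2 (network and broadcast)
Usable hosts: 65534


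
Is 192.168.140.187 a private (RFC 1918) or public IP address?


RFC 1918 private ranges:
  10.0.0.0/8 (10.0.0.0 - 10.255.255.255)
  172.16.0.0/12 (172.16.0.0 - 172.31.255.255)
  192.168.0.0/16 (192.168.0.0 - 192.168.255.255)
Private (in 192.168.0.0/16)


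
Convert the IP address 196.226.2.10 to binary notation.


196 = 11000100
226 = 11100010
2 = 00000010
10 = 00001010
Binary: 11000100.11100010.00000010.00001010


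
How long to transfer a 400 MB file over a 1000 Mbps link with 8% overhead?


Effective throughput = 1000 * (1 - 8/100) = 920 Mbps
File size in Mb = 400 * 8 = 3200 Mb
Time = 3200 / 920
Time = 3.4783 seconds


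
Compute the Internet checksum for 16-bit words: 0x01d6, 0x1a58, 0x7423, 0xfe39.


Sum all words (with carry folding):
+ 0x01d6 = 0x01d6
+ 0x1a58 = 0x1c2e
+ 0x7423 = 0x9051
+ 0xfe39 = 0x8e8b
One's complement: ~0x8e8b
Checksum = 0x7174


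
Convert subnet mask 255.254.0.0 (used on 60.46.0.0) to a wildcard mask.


Subnet mask: 255.254.0.0
Wildcard = 255.255.255.255 - subnet mask
255 - 255 = 0
255 - 254 = 1
255 - 0 = 255
255 - 0 = 255
Wildcard: 0.1.255.255


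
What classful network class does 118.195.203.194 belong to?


First octet: 118
Binary: 01110110
0xxxxxxx -> Class A (1-126)
Class A, default mask 255.0.0.0 (/8)


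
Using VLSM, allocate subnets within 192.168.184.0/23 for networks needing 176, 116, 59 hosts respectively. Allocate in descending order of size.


176 hosts -> /24 (254 usable): 192.168.184.0/24
116 hosts -> /25 (126 usable): 192.168.185.0/25
59 hosts -> /26 (62 usable): 192.168.185.128/26
Allocation: 192.168.184.0/24 (176 hosts, 254 usable); 192.168.185.0/25 (116 hosts, 126 usable); 192.168.185.128/26 (59 hosts, 62 usable)


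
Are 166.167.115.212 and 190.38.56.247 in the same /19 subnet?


Mask: 255.255.224.0
166.167.115.212 AND mask = 166.167.96.0
190.38.56.247 AND mask = 190.38.32.0
No, different subnets (166.167.96.0 vs 190.38.32.0)


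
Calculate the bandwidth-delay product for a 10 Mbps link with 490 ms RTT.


BDP = bandwidth * RTT
= 10 Mbps * 490 ms
= 10 * 1e6 * 490 / 1000 bits
= 4900000 bits
= 612500 bytes
= 598.1445 KB
BDP = 4900000 bits (612500 bytes)


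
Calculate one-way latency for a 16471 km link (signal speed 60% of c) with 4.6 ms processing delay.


Speed = 0.6 * 3e5 km/s = 180000 km/s
Propagation delay = 16471 / 180000 = 0.0915 s = 91.5056 ms
Processing delay = 4.6 ms
Total one-way latency = 96.1056 ms


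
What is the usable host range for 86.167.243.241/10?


Network: 86.128.0.0
Broadcast: 86.191.255.255
First usable = network + 1
Last usable = broadcast - 1
Range: 86.128.0.1 to 86.191.255.254


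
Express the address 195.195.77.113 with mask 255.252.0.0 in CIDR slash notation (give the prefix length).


Binary: 11111111.11111100.00000000.00000000
Count leading 1s
Prefix: /14


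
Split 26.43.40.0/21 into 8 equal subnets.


New prefix = 21 + 3 = 24
Each subnet has 256 addresses
  26.43.40.0/24
  26.43.41.0/24
  26.43.42.0/24
  26.43.43.0/24
  26.43.44.0/24
  26.43.45.0/24
  26.43.46.0/24
  26.43.47.0/24
Subnets: 26.43.40.0/24, 26.43.41.0/24, 26.43.42.0/24, 26.43.43.0/24, 26.43.44.0/24, 26.43.45.0/24, 26.43.46.0/24, 26.43.47.0/24


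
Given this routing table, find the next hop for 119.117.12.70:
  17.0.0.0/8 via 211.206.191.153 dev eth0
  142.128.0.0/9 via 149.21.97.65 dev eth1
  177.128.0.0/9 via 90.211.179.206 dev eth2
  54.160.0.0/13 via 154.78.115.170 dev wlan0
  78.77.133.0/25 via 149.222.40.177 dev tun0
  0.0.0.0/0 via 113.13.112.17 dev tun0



Longest prefix match for 119.117.12.70:
  /8 17.0.0.0: no
  /9 142.128.0.0: no
  /9 177.128.0.0: no
  /13 54.160.0.0: no
  /25 78.77.133.0: no
  /0 0.0.0.0: MATCH
Selected: next-hop 113.13.112.17 via tun0 (matched /0)


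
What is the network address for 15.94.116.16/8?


IP:   00001111.01011110.01110100.00010000
Mask: 11111111.00000000.00000000.00000000
AND operation:
Net:  00001111.00000000.00000000.00000000
Network: 15.0.0.0/8


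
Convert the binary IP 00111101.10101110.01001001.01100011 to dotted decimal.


00111101 = 61
10101110 = 174
01001001 = 73
01100011 = 99
IP: 61.174.73.99


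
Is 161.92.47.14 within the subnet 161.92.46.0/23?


Subnet network: 161.92.46.0
Test IP AND mask: 161.92.46.0
Yes, 161.92.47.14 is in 161.92.46.0/23


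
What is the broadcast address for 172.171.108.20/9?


Network: 172.128.0.0/9
Host bits = 23
Set all host bits to 1:
Broadcast: 172.255.255.255


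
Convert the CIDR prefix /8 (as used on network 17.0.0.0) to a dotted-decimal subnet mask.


/8 means 8 network bits, 24 host bits
Binary: 11111111000000000000000000000000
Mask: 255.0.0.0


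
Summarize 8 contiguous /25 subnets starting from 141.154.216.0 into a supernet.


Original prefix: /25
Number of subnets: 8 = 2^3
New prefix = 25 - 3 = 22
Supernet: 141.154.216.0/22


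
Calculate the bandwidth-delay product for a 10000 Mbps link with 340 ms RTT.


BDP = bandwidth * RTT
= 10000 Mbps * 340 ms
= 10000 * 1e6 * 340 / 1000 bits
= 3400000000 bits
= 425000000 bytes
= 415039.0625 KB
BDP = 3400000000 bits (425000000 bytes)


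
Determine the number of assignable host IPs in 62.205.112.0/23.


Host bits = 32 - 23 = 9
Total addresses = 2^9 = 512
Usable = total - 2 (network and broadcast)
Usable hosts: 510


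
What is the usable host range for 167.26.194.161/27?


Network: 167.26.194.160
Broadcast: 167.26.194.191
First usable = network + 1
Last usable = broadcast - 1
Range: 167.26.194.161 to 167.26.194.190


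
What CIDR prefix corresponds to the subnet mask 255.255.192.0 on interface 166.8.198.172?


Binary: 11111111.11111111.11000000.00000000
Count leading 1s
Prefix: /18


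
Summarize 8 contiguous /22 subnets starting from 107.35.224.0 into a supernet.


Original prefix: /22
Number of subnets: 8 = 2^3
New prefix = 22 - 3 = 19
Supernet: 107.35.224.0/19


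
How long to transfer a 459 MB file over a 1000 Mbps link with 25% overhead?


Effective throughput = 1000 * (1 - 25/100) = 750 Mbps
File size in Mb = 459 * 8 = 3672 Mb
Time = 3672 / 750
Time = 4.896 seconds


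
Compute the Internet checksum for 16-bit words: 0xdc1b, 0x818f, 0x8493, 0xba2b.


Sum all words (with carry folding):
+ 0xdc1b = 0xdc1b
+ 0x818f = 0x5dab
+ 0x8493 = 0xe23e
+ 0xba2b = 0x9c6a
One's complement: ~0x9c6a
Checksum = 0x6395


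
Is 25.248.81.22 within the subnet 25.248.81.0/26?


Subnet network: 25.248.81.0
Test IP AND mask: 25.248.81.0
Yes, 25.248.81.22 is in 25.248.81.0/26


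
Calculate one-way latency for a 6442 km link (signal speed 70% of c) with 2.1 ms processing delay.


Speed = 0.7 * 3e5 km/s = 210000 km/s
Propagation delay = 6442 / 210000 = 0.0307 s = 30.6762 ms
Processing delay = 2.1 ms
Total one-way latency = 32.7762 ms


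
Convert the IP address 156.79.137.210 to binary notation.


156 = 10011100
79 = 01001111
137 = 10001001
210 = 11010010
Binary: 10011100.01001111.10001001.11010010


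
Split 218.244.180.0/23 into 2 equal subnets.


New prefix = 23 + 1 = 24
Each subnet has 256 addresses
  218.244.180.0/24
  218.244.181.0/24
Subnets: 218.244.180.0/24, 218.244.181.0/24


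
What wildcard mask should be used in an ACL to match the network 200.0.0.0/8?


Subnet mask: 255.0.0.0
Wildcard = 255.255.255.255 - subnet mask
255 - 255 = 0
255 - 0 = 255
255 - 0 = 255
255 - 0 = 255
Wildcard: 0.255.255.255


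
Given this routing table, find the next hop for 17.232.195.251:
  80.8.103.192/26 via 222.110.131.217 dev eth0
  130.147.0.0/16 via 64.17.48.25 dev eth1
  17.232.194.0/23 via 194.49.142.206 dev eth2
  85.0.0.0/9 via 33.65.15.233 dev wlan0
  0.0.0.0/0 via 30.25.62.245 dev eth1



Longest prefix match for 17.232.195.251:
  /26 80.8.103.192: no
  /16 130.147.0.0: no
  /23 17.232.194.0: MATCH
  /9 85.0.0.0: no
  /0 0.0.0.0: MATCH
Selected: next-hop 194.49.142.206 via eth2 (matched /23)


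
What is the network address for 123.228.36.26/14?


IP:   01111011.11100100.00100100.00011010
Mask: 11111111.11111100.00000000.00000000
AND operation:
Net:  01111011.11100100.00000000.00000000
Network: 123.228.0.0/14


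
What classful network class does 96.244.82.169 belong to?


First octet: 96
Binary: 01100000
0xxxxxxx -> Class A (1-126)
Class A, default mask 255.0.0.0 (/8)


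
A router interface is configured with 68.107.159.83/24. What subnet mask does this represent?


/24 means 24 network bits, 8 host bits
Binary: 11111111111111111111111100000000
Mask: 255.255.255.0


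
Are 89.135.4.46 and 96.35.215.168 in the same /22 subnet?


Mask: 255.255.252.0
89.135.4.46 AND mask = 89.135.4.0
96.35.215.168 AND mask = 96.35.212.0
No, different subnets (89.135.4.0 vs 96.35.212.0)


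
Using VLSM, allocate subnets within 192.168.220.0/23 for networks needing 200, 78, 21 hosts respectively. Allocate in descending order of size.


200 hosts -> /24 (254 usable): 192.168.220.0/24
78 hosts -> /25 (126 usable): 192.168.221.0/25
21 hosts -> /27 (30 usable): 192.168.221.128/27
Allocation: 192.168.220.0/24 (200 hosts, 254 usable); 192.168.221.0/25 (78 hosts, 126 usable); 192.168.221.128/27 (21 hosts, 30 usable)


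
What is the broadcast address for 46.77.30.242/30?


Network: 46.77.30.240/30
Host bits = 2
Set all host bits to 1:
Broadcast: 46.77.30.243


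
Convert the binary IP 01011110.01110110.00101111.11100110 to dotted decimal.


01011110 = 94
01110110 = 118
00101111 = 47
11100110 = 230
IP: 94.118.47.230


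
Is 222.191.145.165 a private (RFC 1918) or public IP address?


RFC 1918 private ranges:
  10.0.0.0/8 (10.0.0.0 - 10.255.255.255)
  172.16.0.0/12 (172.16.0.0 - 172.31.255.255)
  192.168.0.0/16 (192.168.0.0 - 192.168.255.255)
Public (not in any RFC 1918 range)


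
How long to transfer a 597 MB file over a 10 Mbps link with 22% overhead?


Effective throughput = 10 * (1 - 22/100) = 7.8 Mbps
File size in Mb = 597 * 8 = 4776 Mb
Time = 4776 / 7.8
Time = 612.3077 seconds


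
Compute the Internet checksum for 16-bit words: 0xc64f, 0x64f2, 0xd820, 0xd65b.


Sum all words (with carry folding):
+ 0xc64f = 0xc64f
+ 0x64f2 = 0x2b42
+ 0xd820 = 0x0363
+ 0xd65b = 0xd9be
One's complement: ~0xd9be
Checksum = 0x2641


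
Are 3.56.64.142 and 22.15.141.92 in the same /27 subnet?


Mask: 255.255.255.224
3.56.64.142 AND mask = 3.56.64.128
22.15.141.92 AND mask = 22.15.141.64
No, different subnets (3.56.64.128 vs 22.15.141.64)


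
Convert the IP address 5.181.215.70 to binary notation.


5 = 00000101
181 = 10110101
215 = 11010111
70 = 01000110
Binary: 00000101.10110101.11010111.01000110


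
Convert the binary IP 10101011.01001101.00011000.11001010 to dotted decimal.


10101011 = 171
01001101 = 77
00011000 = 24
11001010 = 202
IP: 171.77.24.202


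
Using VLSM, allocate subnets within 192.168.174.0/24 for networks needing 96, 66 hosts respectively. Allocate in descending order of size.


96 hosts -> /25 (126 usable): 192.168.174.0/25
66 hosts -> /25 (126 usable): 192.168.174.128/25
Allocation: 192.168.174.0/25 (96 hosts, 126 usable); 192.168.174.128/25 (66 hosts, 126 usable)


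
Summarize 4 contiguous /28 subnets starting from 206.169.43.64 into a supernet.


Original prefix: /28
Number of subnets: 4 = 2^2
New prefix = 28 - 2 = 26
Supernet: 206.169.43.64/26


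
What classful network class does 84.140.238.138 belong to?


First octet: 84
Binary: 01010100
0xxxxxxx -> Class A (1-126)
Class A, default mask 255.0.0.0 (/8)


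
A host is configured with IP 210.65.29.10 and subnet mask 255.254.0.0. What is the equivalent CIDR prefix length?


Binary: 11111111.11111110.00000000.00000000
Count leading 1s
Prefix: /15


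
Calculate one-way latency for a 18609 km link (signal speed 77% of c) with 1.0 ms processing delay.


Speed = 0.77 * 3e5 km/s = 231000 km/s
Propagation delay = 18609 / 231000 = 0.0806 s = 80.5584 ms
Processing delay = 1.0 ms
Total one-way latency = 81.5584 ms


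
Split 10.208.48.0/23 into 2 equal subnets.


New prefix = 23 + 1 = 24
Each subnet has 256 addresses
  10.208.48.0/24
  10.208.49.0/24
Subnets: 10.208.48.0/24, 10.208.49.0/24


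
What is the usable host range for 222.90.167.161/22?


Network: 222.90.164.0
Broadcast: 222.90.167.255
First usable = network + 1
Last usable = broadcast - 1
Range: 222.90.164.1 to 222.90.167.254


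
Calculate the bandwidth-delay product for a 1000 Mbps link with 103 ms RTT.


BDP = bandwidth * RTT
= 1000 Mbps * 103 ms
= 1000 * 1e6 * 103 / 1000 bits
= 103000000 bits
= 12875000 bytes
= 12573.2422 KB
BDP = 103000000 bits (12875000 bytes)


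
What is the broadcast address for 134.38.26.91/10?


Network: 134.0.0.0/10
Host bits = 22
Set all host bits to 1:
Broadcast: 134.63.255.255


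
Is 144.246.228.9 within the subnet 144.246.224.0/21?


Subnet network: 144.246.224.0
Test IP AND mask: 144.246.224.0
Yes, 144.246.228.9 is in 144.246.224.0/21


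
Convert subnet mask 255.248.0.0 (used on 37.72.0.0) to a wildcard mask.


Subnet mask: 255.248.0.0
Wildcard = 255.255.255.255 - subnet mask
255 - 255 = 0
255 - 248 = 7
255 - 0 = 255
255 - 0 = 255
Wildcard: 0.7.255.255


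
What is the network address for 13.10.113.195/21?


IP:   00001101.00001010.01110001.11000011
Mask: 11111111.11111111.11111000.00000000
AND operation:
Net:  00001101.00001010.01110000.00000000
Network: 13.10.112.0/21


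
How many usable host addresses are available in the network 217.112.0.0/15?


Host bits = 32 - 15 = 17
Total addresses = 2^17 = 131072
Usable = total - 2 (network and broadcast)
Usable hosts: 131070


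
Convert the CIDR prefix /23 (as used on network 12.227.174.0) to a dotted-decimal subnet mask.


/23 means 23 network bits, 9 host bits
Binary: 11111111111111111111111000000000
Mask: 255.255.254.0


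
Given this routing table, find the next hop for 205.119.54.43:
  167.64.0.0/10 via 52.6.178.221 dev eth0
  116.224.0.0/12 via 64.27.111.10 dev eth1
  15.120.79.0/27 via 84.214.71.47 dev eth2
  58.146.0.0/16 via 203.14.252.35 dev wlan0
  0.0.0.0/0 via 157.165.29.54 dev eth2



Longest prefix match for 205.119.54.43:
  /10 167.64.0.0: no
  /12 116.224.0.0: no
  /27 15.120.79.0: no
  /16 58.146.0.0: no
  /0 0.0.0.0: MATCH
Selected: next-hop 157.165.29.54 via eth2 (matched /0)


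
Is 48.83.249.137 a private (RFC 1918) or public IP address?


RFC 1918 private ranges:
  10.0.0.0/8 (10.0.0.0 - 10.255.255.255)
  172.16.0.0/12 (172.16.0.0 - 172.31.255.255)
  192.168.0.0/16 (192.168.0.0 - 192.168.255.255)
Public (not in any RFC 1918 range)


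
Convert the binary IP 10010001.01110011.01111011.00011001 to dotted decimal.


10010001 = 145
01110011 = 115
01111011 = 123
00011001 = 25
IP: 145.115.123.25


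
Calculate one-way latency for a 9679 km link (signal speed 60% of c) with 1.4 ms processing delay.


Speed = 0.6 * 3e5 km/s = 180000 km/s
Propagation delay = 9679 / 180000 = 0.0538 s = 53.7722 ms
Processing delay = 1.4 ms
Total one-way latency = 55.1722 ms


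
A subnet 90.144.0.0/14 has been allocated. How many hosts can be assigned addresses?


Host bits = 32 - 14 = 18
Total addresses = 2^18 = 262144
Usable = total - 2 (network and broadcast)
Usable hosts: 262142


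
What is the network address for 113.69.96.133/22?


IP:   01110001.01000101.01100000.10000101
Mask: 11111111.11111111.11111100.00000000
AND operation:
Net:  01110001.01000101.01100000.00000000
Network: 113.69.96.0/22


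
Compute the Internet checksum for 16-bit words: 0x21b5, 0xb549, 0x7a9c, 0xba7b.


Sum all words (with carry folding):
+ 0x21b5 = 0x21b5
+ 0xb549 = 0xd6fe
+ 0x7a9c = 0x519b
+ 0xba7b = 0x0c17
One's complement: ~0x0c17
Checksum = 0xf3e8


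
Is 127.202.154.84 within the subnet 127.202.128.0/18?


Subnet network: 127.202.128.0
Test IP AND mask: 127.202.128.0
Yes, 127.202.154.84 is in 127.202.128.0/18


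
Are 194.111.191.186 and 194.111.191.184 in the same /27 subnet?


Mask: 255.255.255.224
194.111.191.186 AND mask = 194.111.191.160
194.111.191.184 AND mask = 194.111.191.160
Yes, same subnet (194.111.191.160)


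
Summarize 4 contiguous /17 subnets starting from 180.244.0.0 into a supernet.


Original prefix: /17
Number of subnets: 4 = 2^2
New prefix = 17 - 2 = 15
Supernet: 180.244.0.0/15


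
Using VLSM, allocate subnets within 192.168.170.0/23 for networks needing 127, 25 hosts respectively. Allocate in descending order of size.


127 hosts -> /24 (254 usable): 192.168.170.0/24
25 hosts -> /27 (30 usable): 192.168.171.0/27
Allocation: 192.168.170.0/24 (127 hosts, 254 usable); 192.168.171.0/27 (25 hosts, 30 usable)


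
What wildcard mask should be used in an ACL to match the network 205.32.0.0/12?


Subnet mask: 255.240.0.0
Wildcard = 255.255.255.255 - subnet mask
255 - 255 = 0
255 - 240 = 15
255 - 0 = 255
255 - 0 = 255
Wildcard: 0.15.255.255


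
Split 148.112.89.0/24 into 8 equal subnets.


New prefix = 24 + 3 = 27
Each subnet has 32 addresses
  148.112.89.0/27
  148.112.89.32/27
  148.112.89.64/27
  148.112.89.96/27
  148.112.89.128/27
  148.112.89.160/27
  148.112.89.192/27
  148.112.89.224/27
Subnets: 148.112.89.0/27, 148.112.89.32/27, 148.112.89.64/27, 148.112.89.96/27, 148.112.89.128/27, 148.112.89.160/27, 148.112.89.192/27, 148.112.89.224/27


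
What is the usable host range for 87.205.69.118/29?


Network: 87.205.69.112
Broadcast: 87.205.69.119
First usable = network + 1
Last usable = broadcast - 1
Range: 87.205.69.113 to 87.205.69.118


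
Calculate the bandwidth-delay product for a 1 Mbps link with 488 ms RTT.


BDP = bandwidth * RTT
= 1 Mbps * 488 ms
= 1 * 1e6 * 488 / 1000 bits
= 488000 bits
= 61000 bytes
= 59.5703 KB
BDP = 488000 bits (61000 bytes)


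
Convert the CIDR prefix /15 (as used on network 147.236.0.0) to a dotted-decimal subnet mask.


/15 means 15 network bits, 17 host bits
Binary: 11111111111111100000000000000000
Mask: 255.254.0.0


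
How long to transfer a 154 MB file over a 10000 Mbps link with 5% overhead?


Effective throughput = 10000 * (1 - 5/100) = 9500 Mbps
File size in Mb = 154 * 8 = 1232 Mb
Time = 1232 / 9500
Time = 0.1297 seconds


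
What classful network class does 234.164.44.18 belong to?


First octet: 234
Binary: 11101010
1110xxxx -> Class D (224-239)
Class D (multicast), default mask N/A


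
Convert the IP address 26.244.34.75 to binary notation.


26 = 00011010
244 = 11110100
34 = 00100010
75 = 01001011
Binary: 00011010.11110100.00100010.01001011


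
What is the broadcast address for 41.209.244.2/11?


Network: 41.192.0.0/11
Host bits = 21
Set all host bits to 1:
Broadcast: 41.223.255.255


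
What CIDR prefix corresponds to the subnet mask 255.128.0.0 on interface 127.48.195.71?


Binary: 11111111.10000000.00000000.00000000
Count leading 1s
Prefix: /9


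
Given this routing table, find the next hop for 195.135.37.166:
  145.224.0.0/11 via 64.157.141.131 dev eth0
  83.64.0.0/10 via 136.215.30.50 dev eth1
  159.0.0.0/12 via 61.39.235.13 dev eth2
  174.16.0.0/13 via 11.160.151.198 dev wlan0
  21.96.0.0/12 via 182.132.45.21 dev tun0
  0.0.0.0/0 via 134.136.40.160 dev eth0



Longest prefix match for 195.135.37.166:
  /11 145.224.0.0: no
  /10 83.64.0.0: no
  /12 159.0.0.0: no
  /13 174.16.0.0: no
  /12 21.96.0.0: no
  /0 0.0.0.0: MATCH
Selected: next-hop 134.136.40.160 via eth0 (matched /0)


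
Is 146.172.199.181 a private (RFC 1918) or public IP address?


RFC 1918 private ranges:
  10.0.0.0/8 (10.0.0.0 - 10.255.255.255)
  172.16.0.0/12 (172.16.0.0 - 172.31.255.255)
  192.168.0.0/16 (192.168.0.0 - 192.168.255.255)
Public (not in any RFC 1918 range)


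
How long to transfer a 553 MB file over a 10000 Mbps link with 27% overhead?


Effective throughput = 10000 * (1 - 27/100) = 7300 Mbps
File size in Mb = 553 * 8 = 4424 Mb
Time = 4424 / 7300
Time = 0.606 seconds


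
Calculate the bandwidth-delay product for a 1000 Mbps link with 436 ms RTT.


BDP = bandwidth * RTT
= 1000 Mbps * 436 ms
= 1000 * 1e6 * 436 / 1000 bits
= 436000000 bits
= 54500000 bytes
= 53222.6562 KB
BDP = 436000000 bits (54500000 bytes)


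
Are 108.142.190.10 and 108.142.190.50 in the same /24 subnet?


Mask: 255.255.255.0
108.142.190.10 AND mask = 108.142.190.0
108.142.190.50 AND mask = 108.142.190.0
Yes, same subnet (108.142.190.0)


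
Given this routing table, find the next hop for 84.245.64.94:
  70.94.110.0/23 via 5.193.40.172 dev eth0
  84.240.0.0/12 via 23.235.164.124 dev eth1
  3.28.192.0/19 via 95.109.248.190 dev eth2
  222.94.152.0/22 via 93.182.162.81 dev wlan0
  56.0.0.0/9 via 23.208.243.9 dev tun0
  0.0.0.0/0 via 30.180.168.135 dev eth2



Longest prefix match for 84.245.64.94:
  /23 70.94.110.0: no
  /12 84.240.0.0: MATCH
  /19 3.28.192.0: no
  /22 222.94.152.0: no
  /9 56.0.0.0: no
  /0 0.0.0.0: MATCH
Selected: next-hop 23.235.164.124 via eth1 (matched /12)


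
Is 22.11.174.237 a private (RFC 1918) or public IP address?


RFC 1918 private ranges:
  10.0.0.0/8 (10.0.0.0 - 10.255.255.255)
  172.16.0.0/12 (172.16.0.0 - 172.31.255.255)
  192.168.0.0/16 (192.168.0.0 - 192.168.255.255)
Public (not in any RFC 1918 range)


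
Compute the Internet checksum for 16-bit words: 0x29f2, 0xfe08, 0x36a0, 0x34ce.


Sum all words (with carry folding):
+ 0x29f2 = 0x29f2
+ 0xfe08 = 0x27fb
+ 0x36a0 = 0x5e9b
+ 0x34ce = 0x9369
One's complement: ~0x9369
Checksum = 0x6c96


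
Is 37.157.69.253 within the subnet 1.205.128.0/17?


Subnet network: 1.205.128.0
Test IP AND mask: 37.157.0.0
No, 37.157.69.253 is not in 1.205.128.0/17


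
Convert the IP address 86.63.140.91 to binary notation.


86 = 01010110
63 = 00111111
140 = 10001100
91 = 01011011
Binary: 01010110.00111111.10001100.01011011


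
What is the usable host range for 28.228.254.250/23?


Network: 28.228.254.0
Broadcast: 28.228.255.255
First usable = network + 1
Last usable = broadcast - 1
Range: 28.228.254.1 to 28.228.255.254


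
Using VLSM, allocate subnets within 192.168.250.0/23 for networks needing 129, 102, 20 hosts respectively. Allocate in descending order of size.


129 hosts -> /24 (254 usable): 192.168.250.0/24
102 hosts -> /25 (126 usable): 192.168.251.0/25
20 hosts -> /27 (30 usable): 192.168.251.128/27
Allocation: 192.168.250.0/24 (129 hosts, 254 usable); 192.168.251.0/25 (102 hosts, 126 usable); 192.168.251.128/27 (20 hosts, 30 usable)


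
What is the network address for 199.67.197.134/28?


IP:   11000111.01000011.11000101.10000110
Mask: 11111111.11111111.11111111.11110000
AND operation:
Net:  11000111.01000011.11000101.10000000
Network: 199.67.197.128/28


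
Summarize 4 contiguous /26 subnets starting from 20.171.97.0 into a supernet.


Original prefix: /26
Number of subnets: 4 = 2^2
New prefix = 26 - 2 = 24
Supernet: 20.171.97.0/24


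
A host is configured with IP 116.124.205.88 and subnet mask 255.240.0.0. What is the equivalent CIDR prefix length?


Binary: 11111111.11110000.00000000.00000000
Count leading 1s
Prefix: /12


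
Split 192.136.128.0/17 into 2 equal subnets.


New prefix = 17 + 1 = 18
Each subnet has 16384 addresses
  192.136.128.0/18
  192.136.192.0/18
Subnets: 192.136.128.0/18, 192.136.192.0/18


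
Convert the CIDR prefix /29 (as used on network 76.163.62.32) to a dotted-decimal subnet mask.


/29 means 29 network bits, 3 host bits
Binary: 11111111111111111111111111111000
Mask: 255.255.255.248


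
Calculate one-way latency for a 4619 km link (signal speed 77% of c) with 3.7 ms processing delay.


Speed = 0.77 * 3e5 km/s = 231000 km/s
Propagation delay = 4619 / 231000 = 0.02 s = 19.9957 ms
Processing delay = 3.7 ms
Total one-way latency = 23.6957 ms


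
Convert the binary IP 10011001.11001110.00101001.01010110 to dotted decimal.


10011001 = 153
11001110 = 206
00101001 = 41
01010110 = 86
IP: 153.206.41.86


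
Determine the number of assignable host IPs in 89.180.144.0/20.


Host bits = 32 - 20 = 12
Total addresses = 2^12 = 4096
Usable = total - 2 (network and broadcast)
Usable hosts: 4094


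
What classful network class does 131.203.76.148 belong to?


First octet: 131
Binary: 10000011
10xxxxxx -> Class B (128-191)
Class B, default mask 255.255.0.0 (/16)


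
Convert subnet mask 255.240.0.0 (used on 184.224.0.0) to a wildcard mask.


Subnet mask: 255.240.0.0
Wildcard = 255.255.255.255 - subnet mask
255 - 255 = 0
255 - 240 = 15
255 - 0 = 255
255 - 0 = 255
Wildcard: 0.15.255.255


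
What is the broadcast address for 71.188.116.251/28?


Network: 71.188.116.240/28
Host bits = 4
Set all host bits to 1:
Broadcast: 71.188.116.255


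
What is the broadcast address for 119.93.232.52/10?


Network: 119.64.0.0/10
Host bits = 22
Set all host bits to 1:
Broadcast: 119.127.255.255


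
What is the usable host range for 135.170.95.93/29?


Network: 135.170.95.88
Broadcast: 135.170.95.95
First usable = network + 1
Last usable = broadcast - 1
Range: 135.170.95.89 to 135.170.95.94


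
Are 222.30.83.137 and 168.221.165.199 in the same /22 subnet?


Mask: 255.255.252.0
222.30.83.137 AND mask = 222.30.80.0
168.221.165.199 AND mask = 168.221.164.0
No, different subnets (222.30.80.0 vs 168.221.164.0)


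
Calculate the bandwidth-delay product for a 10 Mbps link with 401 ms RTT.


BDP = bandwidth * RTT
= 10 Mbps * 401 ms
= 10 * 1e6 * 401 / 1000 bits
= 4010000 bits
= 501250 bytes
= 489.502 KB
BDP = 4010000 bits (501250 bytes)


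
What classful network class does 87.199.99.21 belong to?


First octet: 87
Binary: 01010111
0xxxxxxx -> Class A (1-126)
Class A, default mask 255.0.0.0 (/8)


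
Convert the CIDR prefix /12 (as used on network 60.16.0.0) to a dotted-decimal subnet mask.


/12 means 12 network bits, 20 host bits
Binary: 11111111111100000000000000000000
Mask: 255.240.0.0


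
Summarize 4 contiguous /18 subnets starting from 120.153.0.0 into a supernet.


Original prefix: /18
Number of subnets: 4 = 2^2
New prefix = 18 - 2 = 16
Supernet: 120.153.0.0/16


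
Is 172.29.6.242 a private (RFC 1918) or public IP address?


RFC 1918 private ranges:
  10.0.0.0/8 (10.0.0.0 - 10.255.255.255)
  172.16.0.0/12 (172.16.0.0 - 172.31.255.255)
  192.168.0.0/16 (192.168.0.0 - 192.168.255.255)
Private (in 172.16.0.0/12)


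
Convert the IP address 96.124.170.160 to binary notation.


96 = 01100000
124 = 01111100
170 = 10101010
160 = 10100000
Binary: 01100000.01111100.10101010.10100000


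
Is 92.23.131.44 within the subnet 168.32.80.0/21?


Subnet network: 168.32.80.0
Test IP AND mask: 92.23.128.0
No, 92.23.131.44 is not in 168.32.80.0/21


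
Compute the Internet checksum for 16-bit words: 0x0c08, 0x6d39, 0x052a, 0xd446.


Sum all words (with carry folding):
+ 0x0c08 = 0x0c08
+ 0x6d39 = 0x7941
+ 0x052a = 0x7e6b
+ 0xd446 = 0x52b2
One's complement: ~0x52b2
Checksum = 0xad4d


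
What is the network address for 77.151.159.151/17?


IP:   01001101.10010111.10011111.10010111
Mask: 11111111.11111111.10000000.00000000
AND operation:
Net:  01001101.10010111.10000000.00000000
Network: 77.151.128.0/17


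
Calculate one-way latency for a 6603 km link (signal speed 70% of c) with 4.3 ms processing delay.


Speed = 0.7 * 3e5 km/s = 210000 km/s
Propagation delay = 6603 / 210000 = 0.0314 s = 31.4429 ms
Processing delay = 4.3 ms
Total one-way latency = 35.7429 ms


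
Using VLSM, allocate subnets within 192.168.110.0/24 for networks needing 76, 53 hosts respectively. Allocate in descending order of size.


76 hosts -> /25 (126 usable): 192.168.110.0/25
53 hosts -> /26 (62 usable): 192.168.110.128/26
Allocation: 192.168.110.0/25 (76 hosts, 126 usable); 192.168.110.128/26 (53 hosts, 62 usable)


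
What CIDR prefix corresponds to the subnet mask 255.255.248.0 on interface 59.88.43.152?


Binary: 11111111.11111111.11111000.00000000
Count leading 1s
Prefix: /21


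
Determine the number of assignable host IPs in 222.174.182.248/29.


Host bits = 32 - 29 = 3
Total addresses = 2^3 = 8
Usable = total - 2 (network and broadcast)
Usable hosts: 6


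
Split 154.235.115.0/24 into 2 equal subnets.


New prefix = 24 + 1 = 25
Each subnet has 128 addresses
  154.235.115.0/25
  154.235.115.128/25
Subnets: 154.235.115.0/25, 154.235.115.128/25


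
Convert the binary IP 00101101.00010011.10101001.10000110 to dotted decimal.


00101101 = 45
00010011 = 19
10101001 = 169
10000110 = 134
IP: 45.19.169.134


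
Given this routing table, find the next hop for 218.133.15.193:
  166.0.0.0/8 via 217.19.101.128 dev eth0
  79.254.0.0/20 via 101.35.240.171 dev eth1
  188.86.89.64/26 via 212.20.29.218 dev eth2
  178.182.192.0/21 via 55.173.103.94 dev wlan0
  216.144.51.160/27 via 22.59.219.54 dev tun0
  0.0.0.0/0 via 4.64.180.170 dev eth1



Longest prefix match for 218.133.15.193:
  /8 166.0.0.0: no
  /20 79.254.0.0: no
  /26 188.86.89.64: no
  /21 178.182.192.0: no
  /27 216.144.51.160: no
  /0 0.0.0.0: MATCH
Selected: next-hop 4.64.180.170 via eth1 (matched /0)


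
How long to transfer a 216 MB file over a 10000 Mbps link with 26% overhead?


Effective throughput = 10000 * (1 - 26/100) = 7400 Mbps
File size in Mb = 216 * 8 = 1728 Mb
Time = 1728 / 7400
Time = 0.2335 seconds


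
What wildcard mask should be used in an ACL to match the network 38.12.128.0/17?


Subnet mask: 255.255.128.0
Wildcard = 255.255.255.255 - subnet mask
255 - 255 = 0
255 - 255 = 0
255 - 128 = 127
255 - 0 = 255
Wildcard: 0.0.127.255


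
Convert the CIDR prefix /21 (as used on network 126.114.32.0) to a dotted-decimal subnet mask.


/21 means 21 network bits, 11 host bits
Binary: 11111111111111111111100000000000
Mask: 255.255.248.0


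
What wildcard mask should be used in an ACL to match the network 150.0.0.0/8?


Subnet mask: 255.0.0.0
Wildcard = 255.255.255.255 - subnet mask
255 - 255 = 0
255 - 0 = 255
255 - 0 = 255
255 - 0 = 255
Wildcard: 0.255.255.255


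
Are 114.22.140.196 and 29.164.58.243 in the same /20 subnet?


Mask: 255.255.240.0
114.22.140.196 AND mask = 114.22.128.0
29.164.58.243 AND mask = 29.164.48.0
No, different subnets (114.22.128.0 vs 29.164.48.0)


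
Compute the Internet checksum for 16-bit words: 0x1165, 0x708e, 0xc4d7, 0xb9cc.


Sum all words (with carry folding):
+ 0x1165 = 0x1165
+ 0x708e = 0x81f3
+ 0xc4d7 = 0x46cb
+ 0xb9cc = 0x0098
One's complement: ~0x0098
Checksum = 0xff67


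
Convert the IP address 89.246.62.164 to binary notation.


89 = 01011001
246 = 11110110
62 = 00111110
164 = 10100100
Binary: 01011001.11110110.00111110.10100100


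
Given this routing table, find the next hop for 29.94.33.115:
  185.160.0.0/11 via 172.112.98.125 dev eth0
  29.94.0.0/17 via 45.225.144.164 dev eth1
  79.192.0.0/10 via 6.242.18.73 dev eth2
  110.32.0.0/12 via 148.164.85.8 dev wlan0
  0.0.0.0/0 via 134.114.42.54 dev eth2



Longest prefix match for 29.94.33.115:
  /11 185.160.0.0: no
  /17 29.94.0.0: MATCH
  /10 79.192.0.0: no
  /12 110.32.0.0: no
  /0 0.0.0.0: MATCH
Selected: next-hop 45.225.144.164 via eth1 (matched /17)


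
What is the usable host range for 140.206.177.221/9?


Network: 140.128.0.0
Broadcast: 140.255.255.255
First usable = network + 1
Last usable = broadcast - 1
Range: 140.128.0.1 to 140.255.255.254


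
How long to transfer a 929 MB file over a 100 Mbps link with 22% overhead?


Effective throughput = 100 * (1 - 22/100) = 78 Mbps
File size in Mb = 929 * 8 = 7432 Mb
Time = 7432 / 78
Time = 95.2821 seconds


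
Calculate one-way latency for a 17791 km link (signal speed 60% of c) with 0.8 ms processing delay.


Speed = 0.6 * 3e5 km/s = 180000 km/s
Propagation delay = 17791 / 180000 = 0.0988 s = 98.8389 ms
Processing delay = 0.8 ms
Total one-way latency = 99.6389 ms


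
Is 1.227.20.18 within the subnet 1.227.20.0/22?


Subnet network: 1.227.20.0
Test IP AND mask: 1.227.20.0
Yes, 1.227.20.18 is in 1.227.20.0/22


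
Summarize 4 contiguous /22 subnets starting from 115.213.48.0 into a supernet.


Original prefix: /22
Number of subnets: 4 = 2^2
New prefix = 22 - 2 = 20
Supernet: 115.213.48.0/20


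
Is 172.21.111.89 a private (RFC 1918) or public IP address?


RFC 1918 private ranges:
  10.0.0.0/8 (10.0.0.0 - 10.255.255.255)
  172.16.0.0/12 (172.16.0.0 - 172.31.255.255)
  192.168.0.0/16 (192.168.0.0 - 192.168.255.255)
Private (in 172.16.0.0/12)


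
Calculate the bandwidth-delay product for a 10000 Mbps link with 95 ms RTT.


BDP = bandwidth * RTT
= 10000 Mbps * 95 ms
= 10000 * 1e6 * 95 / 1000 bits
= 950000000 bits
= 118750000 bytes
= 115966.7969 KB
BDP = 950000000 bits (118750000 bytes)


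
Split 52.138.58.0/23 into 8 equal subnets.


New prefix = 23 + 3 = 26
Each subnet has 64 addresses
  52.138.58.0/26
  52.138.58.64/26
  52.138.58.128/26
  52.138.58.192/26
  52.138.59.0/26
  52.138.59.64/26
  52.138.59.128/26
  52.138.59.192/26
Subnets: 52.138.58.0/26, 52.138.58.64/26, 52.138.58.128/26, 52.138.58.192/26, 52.138.59.0/26, 52.138.59.64/26, 52.138.59.128/26, 52.138.59.192/26


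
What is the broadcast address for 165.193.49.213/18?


Network: 165.193.0.0/18
Host bits = 14
Set all host bits to 1:
Broadcast: 165.193.63.255


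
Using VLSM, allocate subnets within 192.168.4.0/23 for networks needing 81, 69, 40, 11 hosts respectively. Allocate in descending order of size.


81 hosts -> /25 (126 usable): 192.168.4.0/25
69 hosts -> /25 (126 usable): 192.168.4.128/25
40 hosts -> /26 (62 usable): 192.168.5.0/26
11 hosts -> /28 (14 usable): 192.168.5.64/28
Allocation: 192.168.4.0/25 (81 hosts, 126 usable); 192.168.4.128/25 (69 hosts, 126 usable); 192.168.5.0/26 (40 hosts, 62 usable); 192.168.5.64/28 (11 hosts, 14 usable)


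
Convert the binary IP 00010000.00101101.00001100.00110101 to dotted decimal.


00010000 = 16
00101101 = 45
00001100 = 12
00110101 = 53
IP: 16.45.12.53


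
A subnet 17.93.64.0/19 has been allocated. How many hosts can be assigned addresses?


Host bits = 32 - 19 = 13
Total addresses = 2^13 = 8192
Usable = total - 2 (network and broadcast)
Usable hosts: 8190


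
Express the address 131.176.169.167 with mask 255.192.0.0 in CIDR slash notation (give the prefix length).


Binary: 11111111.11000000.00000000.00000000
Count leading 1s
Prefix: /10


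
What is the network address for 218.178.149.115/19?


IP:   11011010.10110010.10010101.01110011
Mask: 11111111.11111111.11100000.00000000
AND operation:
Net:  11011010.10110010.10000000.00000000
Network: 218.178.128.0/19


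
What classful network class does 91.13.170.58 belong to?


First octet: 91
Binary: 01011011
0xxxxxxx -> Class A (1-126)
Class A, default mask 255.0.0.0 (/8)
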